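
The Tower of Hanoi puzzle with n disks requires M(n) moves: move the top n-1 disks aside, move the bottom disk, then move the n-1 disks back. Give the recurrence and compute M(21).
Moving n disks = move the top n-1 disks aside (M(n-1) moves) + move the largest disk (1 move) + move the n-1 disks back on top (M(n-1) moves), so M(n) = 2M(n-1) + 1, with M(1) = 1 (a single disk takes one move).
First terms: 1, 3, 7, 15, 31, 63, … — each is one less than a power of 2. Indeed M(n) + 1 = 2(M(n-1) + 1) with M(1) + 1 = 2, so M(n) + 1 = 2ⁿ and M(n) = 2ⁿ - 1.
Hence M(21) = 2^21 - 1 = 2097152 - 1 = 2097151.

M(n) = 2M(n-1) + 1, M(1) = 1; M(21) = 2097151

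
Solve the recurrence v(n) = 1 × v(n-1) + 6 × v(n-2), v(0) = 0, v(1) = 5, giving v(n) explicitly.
Recurrence: v(n) = 1 × v(n-1) + 6 × v(n-2), initial: v(0) = 0, v(1) = 5.
Characteristic equation: r² - 1r - 6 = 0, which factors as (r - 3)(r + 2) = 0, so r = 3, -2. General solution v(n) = A·3ⁿ + B·(-2)ⁿ. From v(0) = 0: A + B = 0. From v(1) = 5: 3A - 2B = 5. Solving gives A = 1, B = -1.

v(n) = 3ⁿ - (-2)ⁿ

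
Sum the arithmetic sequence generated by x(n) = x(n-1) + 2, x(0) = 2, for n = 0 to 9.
Computing the sequence terms: 2, 4, 6, 8, 10, 12, 14, 16, 18, 20
Adding these values together:

110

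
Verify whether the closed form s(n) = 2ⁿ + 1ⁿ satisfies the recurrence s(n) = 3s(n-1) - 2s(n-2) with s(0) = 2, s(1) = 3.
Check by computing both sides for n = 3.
From the recurrence with s(0) = 2, s(1) = 3:
  s(0) = 2, s(1) = 3, s(2) = 5, s(3) = 9
  so the recurrence gives s(3) = 9.
From the proposed closed form s(n) = 2ⁿ + 1ⁿ:
  s(3) = 9.
Both sides give 9 at n = 3, and the initial condition(s) match, so the closed form is consistent.

Yes, the closed form is correct.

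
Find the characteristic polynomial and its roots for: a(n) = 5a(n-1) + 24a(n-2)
Substitute a(n) = rⁿ and divide through by rⁿ⁻²: r² - 5r - 24 = 0
Factor: (r - 8)(r + 3) = 0, so r = 8, -3.
General solution: a(n) = A·8ⁿ + B·(-3)ⁿ

Characteristic: r² - 5r - 24 = 0, Roots: r = 8, -3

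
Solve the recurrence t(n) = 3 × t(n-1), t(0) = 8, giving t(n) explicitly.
Recurrence: t(n) = 3 × t(n-1), initial: t(0) = 8.
Each term is 3 times the previous, so this is geometric with ratio 3. After n steps: t(n) = t(0)·3ⁿ = 8·3ⁿ.

t(n) = 8·3ⁿ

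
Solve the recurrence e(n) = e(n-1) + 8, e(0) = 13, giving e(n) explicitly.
Recurrence: e(n) = e(n-1) + 8, initial: e(0) = 13.
Each step adds 8, so e(n) = e(0) + 8n = 8n + 13.

e(n) = 8n + 13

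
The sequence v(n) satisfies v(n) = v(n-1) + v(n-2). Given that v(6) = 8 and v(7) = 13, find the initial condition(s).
Work backwards using v(k) = v(k+2) - v(k+1):
v(5) = v(7) - v(6) = 13 - 8 = 5
v(4) = v(6) - v(5) = 8 - 5 = 3
v(3) = v(5) - v(4) = 5 - 3 = 2
v(2) = v(4) - v(3) = 3 - 2 = 1
v(1) = v(3) - v(2) = 2 - 1 = 1
v(0) = v(2) - v(1) = 1 - 1 = 0

v(0) = 0, v(1) = 1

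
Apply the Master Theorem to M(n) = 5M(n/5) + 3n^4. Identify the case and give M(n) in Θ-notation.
Master Theorem template: M(n) = a·M(n/b) + f(n).
Here: a=5, b=5, f(n)=3n^4
Compute log_b(a) = log_5(5) = 1.
f(n) = 3n^4 = Ω(n^(1+ε)) with ε = 3, and the regularity condition holds (a·f(n/b) = (a/b^4)·f(n) with a/b^4 = 5^-3 < 1). Case 3: M(n) = Θ(f(n)) = Θ(n^4).

Case 3: M(n) = Θ(n^4)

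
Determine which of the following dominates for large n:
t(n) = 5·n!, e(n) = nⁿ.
Comparing growth rates:
Growth-rate hierarchy: log n ≺ any polynomial ≺ any exponential cⁿ (c>1) ≺ n! ≺ nⁿ.
super-exponential nⁿ dominates factorial asymptotically.

e(n) grows faster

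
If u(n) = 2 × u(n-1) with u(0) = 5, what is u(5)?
Computing step by step:
u(0) = 5
u(1) = 2 × 5 = 10
u(2) = 2 × 10 = 20
u(3) = 2 × 20 = 40
u(4) = 2 × 40 = 80
u(5) = 2 × 80 = 160

160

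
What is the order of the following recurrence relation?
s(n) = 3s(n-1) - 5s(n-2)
The order is the largest lag k for which s(n-k) appears. Here the deepest term is s(n-2), so the order is 2.

Order 2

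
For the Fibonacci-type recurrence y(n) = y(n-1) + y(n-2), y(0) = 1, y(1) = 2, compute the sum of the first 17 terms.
Computing the sequence terms: 1, 2, 3, 5, 8, 13, 21, 34, 55, 89, 144, 233, 377, 610, 987, 1597, 2584
Adding these values together:

6763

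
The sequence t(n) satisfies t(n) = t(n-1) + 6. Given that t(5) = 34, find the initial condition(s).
t(5) = t(0) + 5·6, so t(0) = 34 - 30 = 4.

t(0) = 4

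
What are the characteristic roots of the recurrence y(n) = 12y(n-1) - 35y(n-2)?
Substitute y(n) = rⁿ and divide through by rⁿ⁻²: r² - 12r + 35 = 0
Factor: (r - 7)(r - 5) = 0, so r = 7, 5.
General solution: y(n) = A·7ⁿ + B·5ⁿ

Characteristic: r² - 12r + 35 = 0, Roots: r = 7, 5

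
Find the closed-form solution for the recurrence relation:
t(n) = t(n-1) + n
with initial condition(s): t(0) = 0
Recurrence: t(n) = t(n-1) + n, initial: t(0) = 0.
Telescoping: t(n) = t(0) + Σᵢ₌₁ⁿ i = 0 + n(n+1)/2.

t(n) = n(n+1)/2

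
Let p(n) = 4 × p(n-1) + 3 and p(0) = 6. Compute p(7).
Computing step by step:
p(0) = 6
p(1) = 4 × 6 + 3 = 27
p(2) = 4 × 27 + 3 = 111
p(3) = 4 × 111 + 3 = 447
p(4) = 4 × 447 + 3 = 1791
p(5) = 4 × 1791 + 3 = 7167
p(6) = 4 × 7167 + 3 = 28671
p(7) = 4 × 28671 + 3 = 114687

114687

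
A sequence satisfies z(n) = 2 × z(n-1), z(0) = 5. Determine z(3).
Computing step by step:
z(0) = 5
z(1) = 2 × 5 = 10
z(2) = 2 × 10 = 20
z(3) = 2 × 20 = 40

40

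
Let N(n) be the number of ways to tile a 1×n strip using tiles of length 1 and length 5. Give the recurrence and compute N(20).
Condition on the last tile: it has length 1 (leaving a 1×(n-1) strip) or length 5 (leaving a 1×(n-5) strip), so N(n) = N(n-1) + N(n-5) (order-5 linear recurrence).
For 0 ≤ i < 5 only unit tiles fit, so N(i) = 1.
Iterating the recurrence: N(5) = 2, N(6) = 3, N(7) = 4, N(8) = 5, N(9) = 6, N(10) = 8, N(11) = 11, N(12) = 15, N(13) = 20, N(14) = 26, N(15) = 34, N(16) = 45, N(17) = 60, N(18) = 80, N(19) = 106, N(20) = 140.

N(n) = N(n-1) + N(n-5), with N(i) = 1 for 0 ≤ i < 5; N(20) = 140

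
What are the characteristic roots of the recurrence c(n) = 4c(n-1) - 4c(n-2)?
Substitute c(n) = rⁿ and divide through by rⁿ⁻²: r² - 4r + 4 = 0
Factor: (r - 2)² = 0, so r = 2 (double root).
General solution: c(n) = (A + Bn)·2ⁿ

Characteristic: r² - 4r + 4 = 0, Roots: r = 2 (double root)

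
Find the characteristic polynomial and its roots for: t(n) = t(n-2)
Substitute t(n) = rⁿ and divide through by rⁿ⁻²: r² - 1 = 0
Factor: (r - 1)(r + 1) = 0, so r = 1, -1.
General solution: t(n) = A·1ⁿ + B·(-1)ⁿ

Characteristic: r² - 1 = 0, Roots: r = 1, -1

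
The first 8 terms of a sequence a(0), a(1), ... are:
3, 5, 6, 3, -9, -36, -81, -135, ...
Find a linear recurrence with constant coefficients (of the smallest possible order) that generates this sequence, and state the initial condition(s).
Look for the lowest-order linear relation among consecutive terms.
Observation: a(n) - 3·a(n-1) - (-3)·a(n-2) = 0 holds for the shown terms, and no order-1 relation a(n) = α·a(n-1) + β fits.
Check at n=3: 3·6 + (-3)·5 = 3. ✓

a(n) = 3a(n-1) - 3a(n-2), a(0) = 3, a(1) = 5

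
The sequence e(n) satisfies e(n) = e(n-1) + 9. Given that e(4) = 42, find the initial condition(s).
e(4) = e(0) + 4·9, so e(0) = 42 - 36 = 6.

e(0) = 6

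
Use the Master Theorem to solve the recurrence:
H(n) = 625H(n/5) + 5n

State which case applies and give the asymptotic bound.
Master Theorem template: H(n) = a·H(n/b) + f(n).
Here: a=625, b=5, f(n)=5n
Compute log_b(a) = log_5(625) = 4.
f(n) = 5n = O(n^(4-ε)) with ε = 3. Case 1: H(n) = Θ(n^log_b(a)) = Θ(n^4).

Case 1: H(n) = Θ(n^4)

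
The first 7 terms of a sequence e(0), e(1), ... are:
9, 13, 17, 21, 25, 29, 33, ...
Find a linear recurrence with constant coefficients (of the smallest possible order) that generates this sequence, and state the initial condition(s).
Look for the lowest-order linear relation among consecutive terms.
Observation: consecutive differences are constant (= 4).
Check at n=2: 1·13 + 4 = 17. ✓

e(n) = e(n-1) + 4, e(0) = 9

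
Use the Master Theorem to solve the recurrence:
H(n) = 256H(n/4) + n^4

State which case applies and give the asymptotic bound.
Master Theorem template: H(n) = a·H(n/b) + f(n).
Here: a=256, b=4, f(n)=n^4
Compute log_b(a) = log_4(256) = 4.
f(n) = n^4 = Θ(n^4). Case 2: H(n) = Θ(n^4 log n).

Case 2: H(n) = Θ(n^4 log n)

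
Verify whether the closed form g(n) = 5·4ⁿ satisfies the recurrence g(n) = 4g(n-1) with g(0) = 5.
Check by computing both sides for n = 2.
From the recurrence with g(0) = 5:
  g(0) = 5, g(1) = 20, g(2) = 80
  so the recurrence gives g(2) = 80.
From the proposed closed form g(n) = 5·4ⁿ:
  g(2) = 80.
Both sides give 80 at n = 2, and the initial condition(s) match, so the closed form is consistent.

Yes, the closed form is correct.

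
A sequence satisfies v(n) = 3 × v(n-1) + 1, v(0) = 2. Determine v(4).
Computing step by step:
v(0) = 2
v(1) = 3 × 2 + 1 = 7
v(2) = 3 × 7 + 1 = 22
v(3) = 3 × 22 + 1 = 67
v(4) = 3 × 67 + 1 = 202

202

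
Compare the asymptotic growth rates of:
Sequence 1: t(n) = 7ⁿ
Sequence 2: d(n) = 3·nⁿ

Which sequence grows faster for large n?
Comparing growth rates:
Growth-rate hierarchy: log n ≺ any polynomial ≺ any exponential cⁿ (c>1) ≺ n! ≺ nⁿ.
super-exponential nⁿ dominates exponential base 7 asymptotically.

d(n) grows faster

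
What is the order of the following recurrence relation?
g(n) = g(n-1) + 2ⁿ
The order is the largest lag k for which g(n-k) appears. Here the deepest term is g(n-1) (the 2ⁿ term is non-homogeneous and does not affect the order), so the order is 1.

Order 1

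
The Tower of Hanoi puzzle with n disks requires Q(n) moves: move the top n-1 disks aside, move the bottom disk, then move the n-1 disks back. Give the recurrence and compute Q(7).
Moving n disks = move the top n-1 disks aside (Q(n-1) moves) + move the largest disk (1 move) + move the n-1 disks back on top (Q(n-1) moves), so Q(n) = 2Q(n-1) + 1, with Q(1) = 1 (a single disk takes one move).
First terms: 1, 3, 7, 15, 31, 63, … — each is one less than a power of 2. Indeed Q(n) + 1 = 2(Q(n-1) + 1) with Q(1) + 1 = 2, so Q(n) + 1 = 2ⁿ and Q(n) = 2ⁿ - 1.
Hence Q(7) = 2^7 - 1 = 128 - 1 = 127.

Q(n) = 2Q(n-1) + 1, Q(1) = 1; Q(7) = 127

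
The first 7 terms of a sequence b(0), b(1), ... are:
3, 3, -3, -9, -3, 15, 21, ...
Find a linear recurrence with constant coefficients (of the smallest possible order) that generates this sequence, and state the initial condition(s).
Look for the lowest-order linear relation among consecutive terms.
Observation: b(n) - 1·b(n-1) - (-2)·b(n-2) = 0 holds for the shown terms, and no order-1 relation b(n) = α·b(n-1) + β fits.
Check at n=3: 1·-3 + (-2)·3 = -9. ✓

b(n) = b(n-1) - 2b(n-2), b(0) = 3, b(1) = 3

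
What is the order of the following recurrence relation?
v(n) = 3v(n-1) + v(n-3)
The order is the largest lag k for which v(n-k) appears. Here the deepest term is v(n-3), so the order is 3.

Order 3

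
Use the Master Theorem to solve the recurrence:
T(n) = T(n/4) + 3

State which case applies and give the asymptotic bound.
Master Theorem template: T(n) = a·T(n/b) + f(n).
Here: a=1, b=4, f(n)=3
Compute log_b(a) = log_4(1) = 0.
f(n) = 3 = Θ(1). Case 2: T(n) = Θ(log n).

Case 2: T(n) = Θ(log n)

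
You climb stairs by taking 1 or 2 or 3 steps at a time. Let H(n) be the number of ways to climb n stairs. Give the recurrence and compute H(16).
Condition on the size of the last step (1 to 3): before it there were n-1, …, n-3 stairs climbed, and these cases are disjoint, so H(n) = H(n-1) + H(n-2) + H(n-3) (order-3 linear recurrence).
Initial conditions by direct count (compositions of i into parts ≤ 3): H(1) = 1; H(2) = 2; H(3) = 4.
Iterating the recurrence: H(4) = 7, H(5) = 13, H(6) = 24, H(7) = 44, H(8) = 81, H(9) = 149, H(10) = 274, H(11) = 504, H(12) = 927, H(13) = 1705, H(14) = 3136, H(15) = 5768, H(16) = 10609.

H(n) = H(n-1) + H(n-2) + H(n-3), H(1) = 1, H(2) = 2, H(3) = 4; H(16) = 10609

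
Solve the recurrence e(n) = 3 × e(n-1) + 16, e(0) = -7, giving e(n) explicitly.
Recurrence: e(n) = 3 × e(n-1) + 16, initial: e(0) = -7.
Try e(n) = A·3ⁿ + C. Substituting: A·3ⁿ + C = 3(A·3ⁿ⁻¹ + C) + 16 = A·3ⁿ + 3C + 16, so C = 3C + 16, giving C = -8. Then e(0) = A - 8 = -7 gives A = 1.

e(n) = 3ⁿ - 8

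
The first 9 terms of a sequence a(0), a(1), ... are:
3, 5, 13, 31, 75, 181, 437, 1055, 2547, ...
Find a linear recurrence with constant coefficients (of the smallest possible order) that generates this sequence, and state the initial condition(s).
Look for the lowest-order linear relation among consecutive terms.
Observation: a(n) - 2·a(n-1) - (1)·a(n-2) = 0 holds for the shown terms, and no order-1 relation a(n) = α·a(n-1) + β fits.
Check at n=3: 2·13 + (1)·5 = 31. ✓

a(n) = 2a(n-1) + a(n-2), a(0) = 3, a(1) = 5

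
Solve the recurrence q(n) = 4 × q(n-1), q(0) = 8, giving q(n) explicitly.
Recurrence: q(n) = 4 × q(n-1), initial: q(0) = 8.
Each term is 4 times the previous, so this is geometric with ratio 4. After n steps: q(n) = q(0)·4ⁿ = 8·4ⁿ.

q(n) = 8·4ⁿ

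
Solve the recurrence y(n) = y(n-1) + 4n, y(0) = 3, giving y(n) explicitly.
Recurrence: y(n) = y(n-1) + 4n, initial: y(0) = 3.
Telescoping: y(n) = y(0) + 4·Σᵢ₌₁ⁿ i = 3 + 4·n(n+1)/2.

y(n) = 4·n(n+1)/2 + 3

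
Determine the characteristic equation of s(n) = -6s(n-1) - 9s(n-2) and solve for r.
Substitute s(n) = rⁿ and divide through by rⁿ⁻²: r² + 6r + 9 = 0
Factor: (r + 3)² = 0, so r = -3 (double root).
General solution: s(n) = (A + Bn)·(-3)ⁿ

Characteristic: r² + 6r + 9 = 0, Roots: r = -3 (double root)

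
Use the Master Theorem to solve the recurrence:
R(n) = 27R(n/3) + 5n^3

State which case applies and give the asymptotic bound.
Master Theorem template: R(n) = a·R(n/b) + f(n).
Here: a=27, b=3, f(n)=5n^3
Compute log_b(a) = log_3(27) = 3.
f(n) = 5n^3 = Θ(n^3). Case 2: R(n) = Θ(n^3 log n).

Case 2: R(n) = Θ(n^3 log n)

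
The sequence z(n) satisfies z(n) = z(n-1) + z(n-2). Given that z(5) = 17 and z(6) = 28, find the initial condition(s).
Work backwards using z(k) = z(k+2) - z(k+1):
z(4) = z(6) - z(5) = 28 - 17 = 11
z(3) = z(5) - z(4) = 17 - 11 = 6
z(2) = z(4) - z(3) = 11 - 6 = 5
z(1) = z(3) - z(2) = 6 - 5 = 1
z(0) = z(2) - z(1) = 5 - 1 = 4

z(0) = 4, z(1) = 1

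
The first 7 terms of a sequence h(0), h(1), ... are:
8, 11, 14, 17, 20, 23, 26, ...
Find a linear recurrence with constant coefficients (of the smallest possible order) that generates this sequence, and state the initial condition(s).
Look for the lowest-order linear relation among consecutive terms.
Observation: consecutive differences are constant (= 3).
Check at n=2: 1·11 + 3 = 14. ✓

h(n) = h(n-1) + 3, h(0) = 8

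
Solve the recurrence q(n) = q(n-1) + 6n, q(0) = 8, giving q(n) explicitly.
Recurrence: q(n) = q(n-1) + 6n, initial: q(0) = 8.
Telescoping: q(n) = q(0) + 6·Σᵢ₌₁ⁿ i = 8 + 6·n(n+1)/2.

q(n) = 6·n(n+1)/2 + 8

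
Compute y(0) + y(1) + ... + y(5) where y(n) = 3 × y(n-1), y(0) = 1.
Computing the sequence terms: 1, 3, 9, 27, 81, 243
Adding these values together:

364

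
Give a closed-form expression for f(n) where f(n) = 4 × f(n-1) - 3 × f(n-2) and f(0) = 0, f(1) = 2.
Recurrence: f(n) = 4 × f(n-1) - 3 × f(n-2), initial: f(0) = 0, f(1) = 2.
Characteristic equation: r² - 4r + 3 = 0, which factors as (r - 3)(r - 1) = 0, so r = 3, 1. General solution f(n) = A·3ⁿ + B·1ⁿ. From f(0) = 0: A + B = 0. From f(1) = 2: 3A + 1B = 2. Solving gives A = 1, B = -1.

f(n) = 3ⁿ - 1ⁿ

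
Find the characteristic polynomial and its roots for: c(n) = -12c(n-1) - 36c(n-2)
Substitute c(n) = rⁿ and divide through by rⁿ⁻²: r² + 12r + 36 = 0
Factor: (r + 6)² = 0, so r = -6 (double root).
General solution: c(n) = (A + Bn)·(-6)ⁿ

Characteristic: r² + 12r + 36 = 0, Roots: r = -6 (double root)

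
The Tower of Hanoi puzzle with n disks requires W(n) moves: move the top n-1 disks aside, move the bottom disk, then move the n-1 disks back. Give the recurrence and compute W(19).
Moving n disks = move the top n-1 disks aside (W(n-1) moves) + move the largest disk (1 move) + move the n-1 disks back on top (W(n-1) moves), so W(n) = 2W(n-1) + 1, with W(1) = 1 (a single disk takes one move).
First terms: 1, 3, 7, 15, 31, 63, … — each is one less than a power of 2. Indeed W(n) + 1 = 2(W(n-1) + 1) with W(1) + 1 = 2, so W(n) + 1 = 2ⁿ and W(n) = 2ⁿ - 1.
Hence W(19) = 2^19 - 1 = 524288 - 1 = 524287.

W(n) = 2W(n-1) + 1, W(1) = 1; W(19) = 524287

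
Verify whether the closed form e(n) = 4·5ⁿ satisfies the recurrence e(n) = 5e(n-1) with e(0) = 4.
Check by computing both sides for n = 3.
From the recurrence with e(0) = 4:
  e(0) = 4, e(1) = 20, e(2) = 100, e(3) = 500
  so the recurrence gives e(3) = 500.
From the proposed closed form e(n) = 4·5ⁿ:
  e(3) = 500.
Both sides give 500 at n = 3, and the initial condition(s) match, so the closed form is consistent.

Yes, the closed form is correct.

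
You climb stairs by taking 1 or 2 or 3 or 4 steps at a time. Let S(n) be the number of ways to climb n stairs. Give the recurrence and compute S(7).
Condition on the size of the last step (1 to 4): before it there were n-1, …, n-4 stairs climbed, and these cases are disjoint, so S(n) = S(n-1) + S(n-2) + S(n-3) + S(n-4) (order-4 linear recurrence).
Initial conditions by direct count (compositions of i into parts ≤ 4): S(1) = 1; S(2) = 2; S(3) = 4; S(4) = 8.
Iterating the recurrence: S(5) = 15, S(6) = 29, S(7) = 56.

S(n) = S(n-1) + S(n-2) + S(n-3) + S(n-4), S(1) = 1, S(2) = 2, S(3) = 4, S(4) = 8; S(7) = 56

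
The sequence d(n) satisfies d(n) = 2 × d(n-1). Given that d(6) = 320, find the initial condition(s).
In general d(n) = 2ⁿ · d(0). At n = 6: d(0) = d(6) / 2^6 = 320 / 64 = 5.

d(0) = 5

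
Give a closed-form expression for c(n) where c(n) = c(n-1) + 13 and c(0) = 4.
Recurrence: c(n) = c(n-1) + 13, initial: c(0) = 4.
Each step adds 13, so c(n) = c(0) + 13n = 13n + 4.

c(n) = 13n + 4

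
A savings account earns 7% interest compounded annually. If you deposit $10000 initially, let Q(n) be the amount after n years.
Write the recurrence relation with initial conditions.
Each year the balance grows by 7%, i.e. is multiplied by 1 + 7/100 = 1.07, so Q(n) = 1.07 × Q(n-1). The initial deposit gives Q(0) = 10000.
Unrolling gives the closed form Q(n) = 10000 × (1.07)ⁿ.

Q(n) = 1.07 × Q(n-1), Q(0) = 10000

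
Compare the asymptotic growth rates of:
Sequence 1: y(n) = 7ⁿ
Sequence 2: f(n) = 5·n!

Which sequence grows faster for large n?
Comparing growth rates:
Growth-rate hierarchy: log n ≺ any polynomial ≺ any exponential cⁿ (c>1) ≺ n! ≺ nⁿ.
factorial dominates exponential base 7 asymptotically.

f(n) grows faster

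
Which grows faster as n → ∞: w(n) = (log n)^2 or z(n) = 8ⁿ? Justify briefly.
Comparing growth rates:
Growth-rate hierarchy: log n ≺ any polynomial ≺ any exponential cⁿ (c>1) ≺ n! ≺ nⁿ.
exponential base 8 dominates polylogarithmic (log n)^2 asymptotically.

z(n) grows faster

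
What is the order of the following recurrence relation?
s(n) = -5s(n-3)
The order is the largest lag k for which s(n-k) appears. Here the deepest term is s(n-3), so the order is 3.

Order 3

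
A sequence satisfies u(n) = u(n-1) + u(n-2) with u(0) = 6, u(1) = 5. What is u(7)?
Computing the sequence terms:
6, 5, 11, 16, 27, 43, 70, 113

113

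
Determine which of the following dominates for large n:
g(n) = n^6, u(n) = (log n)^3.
Comparing growth rates:
Growth-rate hierarchy: log n ≺ any polynomial ≺ any exponential cⁿ (c>1) ≺ n! ≺ nⁿ.
polynomial degree 6 dominates polylogarithmic (log n)^3 asymptotically.

g(n) grows faster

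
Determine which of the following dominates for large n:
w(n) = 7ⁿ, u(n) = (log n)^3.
Comparing growth rates:
Growth-rate hierarchy: log n ≺ any polynomial ≺ any exponential cⁿ (c>1) ≺ n! ≺ nⁿ.
exponential base 7 dominates polylogarithmic (log n)^3 asymptotically.

w(n) grows faster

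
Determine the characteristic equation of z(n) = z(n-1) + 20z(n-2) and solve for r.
Substitute z(n) = rⁿ and divide through by rⁿ⁻²: r² - r - 20 = 0
Factor: (r + 4)(r - 5) = 0, so r = -4, 5.
General solution: z(n) = A·(-4)ⁿ + B·5ⁿ

Characteristic: r² - r - 20 = 0, Roots: r = -4, 5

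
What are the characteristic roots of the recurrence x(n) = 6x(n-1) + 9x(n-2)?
Substitute x(n) = rⁿ and divide through by rⁿ⁻²: r² - 6r - 9 = 0
Discriminant: 6² + 4·9 = 72, not a perfect square, so by the quadratic formula r = (6 ± √72)/2.
General solution: x(n) = A·r₁ⁿ + B·r₂ⁿ where r₁,r₂ = (6 ± √72)/2

Characteristic: r² - 6r - 9 = 0, Roots: r = (6 ± √72)/2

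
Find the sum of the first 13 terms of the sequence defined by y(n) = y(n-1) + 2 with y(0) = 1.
Computing the sequence terms: 1, 3, 5, 7, 9, 11, 13, 15, 17, 19, 21, 23, 25
Adding these values together:

169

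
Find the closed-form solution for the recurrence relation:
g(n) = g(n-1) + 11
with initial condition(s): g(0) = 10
Recurrence: g(n) = g(n-1) + 11, initial: g(0) = 10.
Each step adds 11, so g(n) = g(0) + 11n = 11n + 10.

g(n) = 11n + 10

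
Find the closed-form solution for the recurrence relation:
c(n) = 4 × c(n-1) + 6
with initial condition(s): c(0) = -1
Recurrence: c(n) = 4 × c(n-1) + 6, initial: c(0) = -1.
Try c(n) = A·4ⁿ + C. Substituting: A·4ⁿ + C = 4(A·4ⁿ⁻¹ + C) + 6 = A·4ⁿ + 4C + 6, so C = 4C + 6, giving C = -2. Then c(0) = A - 2 = -1 gives A = 1.

c(n) = 4ⁿ - 2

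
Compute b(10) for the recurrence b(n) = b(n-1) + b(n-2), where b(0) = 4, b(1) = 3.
Computing the sequence terms:
4, 3, 7, 10, 17, 27, 44, 71, 115, 186, 301

301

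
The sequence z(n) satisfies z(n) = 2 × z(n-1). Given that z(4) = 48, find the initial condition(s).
In general z(n) = 2ⁿ · z(0). At n = 4: z(0) = z(4) / 2^4 = 48 / 16 = 3.

z(0) = 3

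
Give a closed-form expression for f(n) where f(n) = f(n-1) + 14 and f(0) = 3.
Recurrence: f(n) = f(n-1) + 14, initial: f(0) = 3.
Each step adds 14, so f(n) = f(0) + 14n = 14n + 3.

f(n) = 14n + 3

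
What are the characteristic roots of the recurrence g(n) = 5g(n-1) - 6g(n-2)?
Substitute g(n) = rⁿ and divide through by rⁿ⁻²: r² - 5r + 6 = 0
Factor: (r - 2)(r - 3) = 0, so r = 2, 3.
General solution: g(n) = A·2ⁿ + B·3ⁿ

Characteristic: r² - 5r + 6 = 0, Roots: r = 2, 3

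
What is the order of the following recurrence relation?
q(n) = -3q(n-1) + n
The order is the largest lag k for which q(n-k) appears. Here the deepest term is q(n-1) (the n term is non-homogeneous and does not affect the order), so the order is 1.

Order 1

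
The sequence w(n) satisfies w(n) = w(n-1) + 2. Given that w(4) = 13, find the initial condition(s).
w(4) = w(0) + 4·2, so w(0) = 13 - 8 = 5.

w(0) = 5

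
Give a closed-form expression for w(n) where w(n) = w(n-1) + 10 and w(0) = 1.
Recurrence: w(n) = w(n-1) + 10, initial: w(0) = 1.
Each step adds 10, so w(n) = w(0) + 10n = 10n + 1.

w(n) = 10n + 1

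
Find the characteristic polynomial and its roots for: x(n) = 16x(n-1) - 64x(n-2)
Substitute x(n) = rⁿ and divide through by rⁿ⁻²: r² - 16r + 64 = 0
Factor: (r - 8)² = 0, so r = 8 (double root).
General solution: x(n) = (A + Bn)·8ⁿ

Characteristic: r² - 16r + 64 = 0, Roots: r = 8 (double root)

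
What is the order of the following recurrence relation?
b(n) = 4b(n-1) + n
The order is the largest lag k for which b(n-k) appears. Here the deepest term is b(n-1) (the n term is non-homogeneous and does not affect the order), so the order is 1.

Order 1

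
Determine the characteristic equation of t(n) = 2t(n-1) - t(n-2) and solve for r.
Substitute t(n) = rⁿ and divide through by rⁿ⁻²: r² - 2r + 1 = 0
Factor: (r - 1)² = 0, so r = 1 (double root).
General solution: t(n) = (A + Bn)·1ⁿ

Characteristic: r² - 2r + 1 = 0, Roots: r = 1 (double root)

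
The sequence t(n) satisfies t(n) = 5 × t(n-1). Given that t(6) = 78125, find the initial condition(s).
In general t(n) = 5ⁿ · t(0). At n = 6: t(0) = t(6) / 5^6 = 78125 / 15625 = 5.

t(0) = 5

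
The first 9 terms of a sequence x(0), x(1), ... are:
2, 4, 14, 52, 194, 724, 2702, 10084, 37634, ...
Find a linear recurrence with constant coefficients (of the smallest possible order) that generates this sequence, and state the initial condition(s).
Look for the lowest-order linear relation among consecutive terms.
Observation: x(n) - 4·x(n-1) - (-1)·x(n-2) = 0 holds for the shown terms, and no order-1 relation x(n) = α·x(n-1) + β fits.
Check at n=3: 4·14 + (-1)·4 = 52. ✓

x(n) = 4x(n-1) - x(n-2), x(0) = 2, x(1) = 4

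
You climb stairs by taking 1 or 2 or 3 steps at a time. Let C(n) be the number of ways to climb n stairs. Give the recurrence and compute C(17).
Condition on the size of the last step (1 to 3): before it there were n-1, …, n-3 stairs climbed, and these cases are disjoint, so C(n) = C(n-1) + C(n-2) + C(n-3) (order-3 linear recurrence).
Initial conditions by direct count (compositions of i into parts ≤ 3): C(1) = 1; C(2) = 2; C(3) = 4.
Iterating the recurrence: C(4) = 7, C(5) = 13, C(6) = 24, C(7) = 44, C(8) = 81, C(9) = 149, C(10) = 274, C(11) = 504, C(12) = 927, C(13) = 1705, C(14) = 3136, C(15) = 5768, C(16) = 10609, C(17) = 19513.

C(n) = C(n-1) + C(n-2) + C(n-3), C(1) = 1, C(2) = 2, C(3) = 4; C(17) = 19513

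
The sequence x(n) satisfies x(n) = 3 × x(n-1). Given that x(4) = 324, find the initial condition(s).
In general x(n) = 3ⁿ · x(0). At n = 4: x(0) = x(4) / 3^4 = 324 / 81 = 4.

x(0) = 4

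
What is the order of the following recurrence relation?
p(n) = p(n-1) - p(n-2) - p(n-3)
The order is the largest lag k for which p(n-k) appears. Here the deepest term is p(n-3), so the order is 3.

Order 3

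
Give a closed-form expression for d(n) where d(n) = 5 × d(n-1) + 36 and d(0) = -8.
Recurrence: d(n) = 5 × d(n-1) + 36, initial: d(0) = -8.
Try d(n) = A·5ⁿ + C. Substituting: A·5ⁿ + C = 5(A·5ⁿ⁻¹ + C) + 36 = A·5ⁿ + 5C + 36, so C = 5C + 36, giving C = -9. Then d(0) = A - 9 = -8 gives A = 1.

d(n) = 5ⁿ - 9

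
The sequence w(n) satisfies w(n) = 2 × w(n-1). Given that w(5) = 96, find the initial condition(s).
In general w(n) = 2ⁿ · w(0). At n = 5: w(0) = w(5) / 2^5 = 96 / 32 = 3.

w(0) = 3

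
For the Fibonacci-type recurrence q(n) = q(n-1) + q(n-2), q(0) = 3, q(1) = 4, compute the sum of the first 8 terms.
Computing the sequence terms: 3, 4, 7, 11, 18, 29, 47, 76
Adding these values together:

195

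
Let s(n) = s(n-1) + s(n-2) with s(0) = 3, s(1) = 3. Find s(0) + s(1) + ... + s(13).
Computing the sequence terms: 3, 3, 6, 9, 15, 24, 39, 63, 102, 165, 267, 432, 699, 1131
Adding these values together:

2958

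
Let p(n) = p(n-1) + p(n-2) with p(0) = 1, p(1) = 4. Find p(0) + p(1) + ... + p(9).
Computing the sequence terms: 1, 4, 5, 9, 14, 23, 37, 60, 97, 157
Adding these values together:

407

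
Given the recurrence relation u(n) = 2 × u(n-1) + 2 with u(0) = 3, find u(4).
Computing step by step:
u(0) = 3
u(1) = 2 × 3 + 2 = 8
u(2) = 2 × 8 + 2 = 18
u(3) = 2 × 18 + 2 = 38
u(4) = 2 × 38 + 2 = 78

78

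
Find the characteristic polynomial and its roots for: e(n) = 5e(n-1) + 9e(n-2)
Substitute e(n) = rⁿ and divide through by rⁿ⁻²: r² - 5r - 9 = 0
Discriminant: 5² + 4·9 = 61, not a perfect square, so by the quadratic formula r = (5 ± √61)/2.
General solution: e(n) = A·r₁ⁿ + B·r₂ⁿ where r₁,r₂ = (5 ± √61)/2

Characteristic: r² - 5r - 9 = 0, Roots: r = (5 ± √61)/2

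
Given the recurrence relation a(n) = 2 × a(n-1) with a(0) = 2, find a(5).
Computing step by step:
a(0) = 2
a(1) = 2 × 2 = 4
a(2) = 2 × 4 = 8
a(3) = 2 × 8 = 16
a(4) = 2 × 16 = 32
a(5) = 2 × 32 = 64

64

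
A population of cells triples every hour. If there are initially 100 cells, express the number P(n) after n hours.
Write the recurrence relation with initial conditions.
Each hour multiplies the count by 3, so the count after n hours depends only on the count after n-1 hours: P(n) = 3 × P(n-1). The starting count gives P(0) = 100.
Unrolling n times gives the closed form P(n) = 100 × 3ⁿ.

P(n) = 3 × P(n-1), P(0) = 100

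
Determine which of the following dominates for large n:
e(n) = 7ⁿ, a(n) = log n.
Comparing growth rates:
Growth-rate hierarchy: log n ≺ any polynomial ≺ any exponential cⁿ (c>1) ≺ n! ≺ nⁿ.
exponential base 7 dominates logarithmic asymptotically.

e(n) grows faster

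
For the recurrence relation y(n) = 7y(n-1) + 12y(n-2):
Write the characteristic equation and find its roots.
Substitute y(n) = rⁿ and divide through by rⁿ⁻²: r² - 7r - 12 = 0
Discriminant: 7² + 4·12 = 97, not a perfect square, so by the quadratic formula r = (7 ± √97)/2.
General solution: y(n) = A·r₁ⁿ + B·r₂ⁿ where r₁,r₂ = (7 ± √97)/2

Characteristic: r² - 7r - 12 = 0, Roots: r = (7 ± √97)/2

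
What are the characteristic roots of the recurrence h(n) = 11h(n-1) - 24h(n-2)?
Substitute h(n) = rⁿ and divide through by rⁿ⁻²: r² - 11r + 24 = 0
Factor: (r - 3)(r - 8) = 0, so r = 3, 8.
General solution: h(n) = A·3ⁿ + B·8ⁿ

Characteristic: r² - 11r + 24 = 0, Roots: r = 3, 8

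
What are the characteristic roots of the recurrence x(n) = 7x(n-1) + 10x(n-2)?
Substitute x(n) = rⁿ and divide through by rⁿ⁻²: r² - 7r - 10 = 0
Discriminant: 7² + 4·10 = 89, not a perfect square, so by the quadratic formula r = (7 ± √89)/2.
General solution: x(n) = A·r₁ⁿ + B·r₂ⁿ where r₁,r₂ = (7 ± √89)/2

Characteristic: r² - 7r - 10 = 0, Roots: r = (7 ± √89)/2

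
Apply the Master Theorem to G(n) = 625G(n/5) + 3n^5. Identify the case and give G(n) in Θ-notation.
Master Theorem template: G(n) = a·G(n/b) + f(n).
Here: a=625, b=5, f(n)=3n^5
Compute log_b(a) = log_5(625) = 4.
f(n) = 3n^5 = Ω(n^(4+ε)) with ε = 1, and the regularity condition holds (a·f(n/b) = (a/b^5)·f(n) with a/b^5 = 5^-1 < 1). Case 3: G(n) = Θ(f(n)) = Θ(n^5).

Case 3: G(n) = Θ(n^5)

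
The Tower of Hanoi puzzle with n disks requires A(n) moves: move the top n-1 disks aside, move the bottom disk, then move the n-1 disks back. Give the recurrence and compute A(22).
Moving n disks = move the top n-1 disks aside (A(n-1) moves) + move the largest disk (1 move) + move the n-1 disks back on top (A(n-1) moves), so A(n) = 2A(n-1) + 1, with A(1) = 1 (a single disk takes one move).
First terms: 1, 3, 7, 15, 31, 63, … — each is one less than a power of 2. Indeed A(n) + 1 = 2(A(n-1) + 1) with A(1) + 1 = 2, so A(n) + 1 = 2ⁿ and A(n) = 2ⁿ - 1.
Hence A(22) = 2^22 - 1 = 4194304 - 1 = 4194303.

A(n) = 2A(n-1) + 1, A(1) = 1; A(22) = 4194303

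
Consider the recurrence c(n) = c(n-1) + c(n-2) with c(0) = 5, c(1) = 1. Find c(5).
Computing the sequence terms:
5, 1, 6, 7, 13, 20

20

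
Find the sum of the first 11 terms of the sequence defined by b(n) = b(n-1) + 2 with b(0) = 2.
Computing the sequence terms: 2, 4, 6, 8, 10, 12, 14, 16, 18, 20, 22
Adding these values together:

132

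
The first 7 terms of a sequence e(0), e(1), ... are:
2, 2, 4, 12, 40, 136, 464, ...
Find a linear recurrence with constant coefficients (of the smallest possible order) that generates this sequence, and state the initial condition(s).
Look for the lowest-order linear relation among consecutive terms.
Observation: e(n) - 4·e(n-1) - (-2)·e(n-2) = 0 holds for the shown terms, and no order-1 relation e(n) = α·e(n-1) + β fits.
Check at n=3: 4·4 + (-2)·2 = 12. ✓

e(n) = 4e(n-1) - 2e(n-2), e(0) = 2, e(1) = 2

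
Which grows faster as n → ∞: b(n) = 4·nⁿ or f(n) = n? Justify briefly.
Comparing growth rates:
Growth-rate hierarchy: log n ≺ any polynomial ≺ any exponential cⁿ (c>1) ≺ n! ≺ nⁿ.
super-exponential nⁿ dominates polynomial degree 1 asymptotically.

b(n) grows faster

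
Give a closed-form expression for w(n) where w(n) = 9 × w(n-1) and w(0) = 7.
Recurrence: w(n) = 9 × w(n-1), initial: w(0) = 7.
Each term is 9 times the previous, so this is geometric with ratio 9. After n steps: w(n) = w(0)·9ⁿ = 7·9ⁿ.

w(n) = 7·9ⁿ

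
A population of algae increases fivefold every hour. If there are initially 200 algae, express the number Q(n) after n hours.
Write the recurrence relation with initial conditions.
Each hour multiplies the count by 5, so the count after n hours depends only on the count after n-1 hours: Q(n) = 5 × Q(n-1). The starting count gives Q(0) = 200.
Unrolling n times gives the closed form Q(n) = 200 × 5ⁿ.

Q(n) = 5 × Q(n-1), Q(0) = 200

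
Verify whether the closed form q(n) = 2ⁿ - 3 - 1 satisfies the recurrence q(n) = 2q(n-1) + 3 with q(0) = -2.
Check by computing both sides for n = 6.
From the recurrence with q(0) = -2:
  q(0) = -2, q(1) = -1, q(2) = 1, q(3) = 5, q(4) = 13, q(5) = 29, q(6) = 61
  so the recurrence gives q(6) = 61.
From the proposed closed form q(n) = 2ⁿ - 3 - 1:
  q(6) = 60.
The recurrence gives 61 but the closed form gives 60, so the closed form does not satisfy the recurrence.

No, the closed form is incorrect.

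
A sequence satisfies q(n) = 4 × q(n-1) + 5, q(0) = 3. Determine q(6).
Computing step by step:
q(0) = 3
q(1) = 4 × 3 + 5 = 17
q(2) = 4 × 17 + 5 = 73
q(3) = 4 × 73 + 5 = 297
q(4) = 4 × 297 + 5 = 1193
q(5) = 4 × 1193 + 5 = 4777
q(6) = 4 × 4777 + 5 = 19113

19113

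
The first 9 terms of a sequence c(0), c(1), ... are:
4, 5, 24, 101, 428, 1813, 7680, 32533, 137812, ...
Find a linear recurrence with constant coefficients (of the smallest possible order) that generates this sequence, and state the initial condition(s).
Look for the lowest-order linear relation among consecutive terms.
Observation: c(n) - 4·c(n-1) - (1)·c(n-2) = 0 holds for the shown terms, and no order-1 relation c(n) = α·c(n-1) + β fits.
Check at n=3: 4·24 + (1)·5 = 101. ✓

c(n) = 4c(n-1) + c(n-2), c(0) = 4, c(1) = 5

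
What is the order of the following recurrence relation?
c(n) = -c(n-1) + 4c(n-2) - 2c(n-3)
The order is the largest lag k for which c(n-k) appears. Here the deepest term is c(n-3), so the order is 3.

Order 3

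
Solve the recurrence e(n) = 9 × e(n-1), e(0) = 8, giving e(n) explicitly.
Recurrence: e(n) = 9 × e(n-1), initial: e(0) = 8.
Each term is 9 times the previous, so this is geometric with ratio 9. After n steps: e(n) = e(0)·9ⁿ = 8·9ⁿ.

e(n) = 8·9ⁿ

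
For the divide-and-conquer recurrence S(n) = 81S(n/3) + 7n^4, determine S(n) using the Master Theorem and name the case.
Master Theorem template: S(n) = a·S(n/b) + f(n).
Here: a=81, b=3, f(n)=7n^4
Compute log_b(a) = log_3(81) = 4.
f(n) = 7n^4 = Θ(n^4). Case 2: S(n) = Θ(n^4 log n).

Case 2: S(n) = Θ(n^4 log n)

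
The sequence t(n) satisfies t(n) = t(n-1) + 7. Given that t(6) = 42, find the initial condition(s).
t(6) = t(0) + 6·7, so t(0) = 42 - 42 = 0.

t(0) = 0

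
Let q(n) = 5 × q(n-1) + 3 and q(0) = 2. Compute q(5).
Computing step by step:
q(0) = 2
q(1) = 5 × 2 + 3 = 13
q(2) = 5 × 13 + 3 = 68
q(3) = 5 × 68 + 3 = 343
q(4) = 5 × 343 + 3 = 1718
q(5) = 5 × 1718 + 3 = 8593

8593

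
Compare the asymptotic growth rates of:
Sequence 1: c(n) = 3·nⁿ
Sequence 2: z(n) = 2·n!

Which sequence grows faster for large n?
Comparing growth rates:
Growth-rate hierarchy: log n ≺ any polynomial ≺ any exponential cⁿ (c>1) ≺ n! ≺ nⁿ.
super-exponential nⁿ dominates factorial asymptotically.

c(n) grows faster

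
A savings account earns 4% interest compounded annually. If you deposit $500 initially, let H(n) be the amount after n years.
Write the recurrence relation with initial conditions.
Each year the balance grows by 4%, i.e. is multiplied by 1 + 4/100 = 1.04, so H(n) = 1.04 × H(n-1). The initial deposit gives H(0) = 500.
Unrolling gives the closed form H(n) = 500 × (1.04)ⁿ.

H(n) = 1.04 × H(n-1), H(0) = 500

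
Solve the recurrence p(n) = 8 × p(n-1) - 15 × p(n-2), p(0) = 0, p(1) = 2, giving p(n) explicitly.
Recurrence: p(n) = 8 × p(n-1) - 15 × p(n-2), initial: p(0) = 0, p(1) = 2.
Characteristic equation: r² - 8r + 15 = 0, which factors as (r - 5)(r - 3) = 0, so r = 5, 3. General solution p(n) = A·5ⁿ + B·3ⁿ. From p(0) = 0: A + B = 0. From p(1) = 2: 5A + 3B = 2. Solving gives A = 1, B = -1.

p(n) = 5ⁿ - 3ⁿ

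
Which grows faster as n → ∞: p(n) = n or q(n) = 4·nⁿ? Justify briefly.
Comparing growth rates:
Growth-rate hierarchy: log n ≺ any polynomial ≺ any exponential cⁿ (c>1) ≺ n! ≺ nⁿ.
super-exponential nⁿ dominates polynomial degree 1 asymptotically.

q(n) grows faster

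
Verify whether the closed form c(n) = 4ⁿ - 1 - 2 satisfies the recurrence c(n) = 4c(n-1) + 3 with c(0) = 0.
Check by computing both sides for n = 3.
From the recurrence with c(0) = 0:
  c(0) = 0, c(1) = 3, c(2) = 15, c(3) = 63
  so the recurrence gives c(3) = 63.
From the proposed closed form c(n) = 4ⁿ - 1 - 2:
  c(3) = 61.
The recurrence gives 63 but the closed form gives 61, so the closed form does not satisfy the recurrence.

No, the closed form is incorrect.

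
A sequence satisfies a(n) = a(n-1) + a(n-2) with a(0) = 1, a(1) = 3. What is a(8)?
Computing the sequence terms:
1, 3, 4, 7, 11, 18, 29, 47, 76

76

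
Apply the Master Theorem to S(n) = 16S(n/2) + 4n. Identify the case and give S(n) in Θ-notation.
Master Theorem template: S(n) = a·S(n/b) + f(n).
Here: a=16, b=2, f(n)=4n
Compute log_b(a) = log_2(16) = 4.
f(n) = 4n = O(n^(4-ε)) with ε = 3. Case 1: S(n) = Θ(n^log_b(a)) = Θ(n^4).

Case 1: S(n) = Θ(n^4)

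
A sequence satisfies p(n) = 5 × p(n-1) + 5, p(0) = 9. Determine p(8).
Computing step by step:
p(0) = 9
p(1) = 5 × 9 + 5 = 50
p(2) = 5 × 50 + 5 = 255
p(3) = 5 × 255 + 5 = 1280
p(4) = 5 × 1280 + 5 = 6405
p(5) = 5 × 6405 + 5 = 32030
p(6) = 5 × 32030 + 5 = 160155
p(7) = 5 × 160155 + 5 = 800780
p(8) = 5 × 800780 + 5 = 4003905

4003905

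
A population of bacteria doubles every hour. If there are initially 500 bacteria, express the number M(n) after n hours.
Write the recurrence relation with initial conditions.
Each hour multiplies the count by 2, so the count after n hours depends only on the count after n-1 hours: M(n) = 2 × M(n-1). The starting count gives M(0) = 500.
Unrolling n times gives the closed form M(n) = 500 × 2ⁿ.

M(n) = 2 × M(n-1), M(0) = 500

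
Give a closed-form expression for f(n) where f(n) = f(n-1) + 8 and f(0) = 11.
Recurrence: f(n) = f(n-1) + 8, initial: f(0) = 11.
Each step adds 8, so f(n) = f(0) + 8n = 8n + 11.

f(n) = 8n + 11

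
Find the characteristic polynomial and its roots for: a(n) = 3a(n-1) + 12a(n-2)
Substitute a(n) = rⁿ and divide through by rⁿ⁻²: r² - 3r - 12 = 0
Discriminant: 3² + 4·12 = 57, not a perfect square, so by the quadratic formula r = (3 ± √57)/2.
General solution: a(n) = A·r₁ⁿ + B·r₂ⁿ where r₁,r₂ = (3 ± √57)/2

Characteristic: r² - 3r - 12 = 0, Roots: r = (3 ± √57)/2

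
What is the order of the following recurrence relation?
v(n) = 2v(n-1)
The order is the largest lag k for which v(n-k) appears. Here the deepest term is v(n-1), so the order is 1.

Order 1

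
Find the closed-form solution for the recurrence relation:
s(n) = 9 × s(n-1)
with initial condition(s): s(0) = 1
Recurrence: s(n) = 9 × s(n-1), initial: s(0) = 1.
Each term is 9 times the previous, so this is geometric with ratio 9. After n steps: s(n) = s(0)·9ⁿ = 9ⁿ.

s(n) = 9ⁿ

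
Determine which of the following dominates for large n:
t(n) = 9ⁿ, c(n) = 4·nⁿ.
Comparing growth rates:
Growth-rate hierarchy: log n ≺ any polynomial ≺ any exponential cⁿ (c>1) ≺ n! ≺ nⁿ.
super-exponential nⁿ dominates exponential base 9 asymptotically.

c(n) grows faster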